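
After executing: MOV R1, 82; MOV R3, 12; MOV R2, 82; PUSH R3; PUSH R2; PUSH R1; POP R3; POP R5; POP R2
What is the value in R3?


Stack trace (top is rightmost):
  MOV R1, 82  → R1 = 82
  MOV R3, 12  → R3 = 12
  MOV R2, 82  → R2 = 82
  PUSH R3  → stack: [12]
  PUSH R2  → stack: [12, 82]
  PUSH R1  → stack: [12, 82, 82]
  POP R3  → R3 = 82, stack: [12, 82]
  POP R5  → R5 = 82, stack: [12]
  POP R2  → R2 = 12, stack: []
Final: R3 = 82

82


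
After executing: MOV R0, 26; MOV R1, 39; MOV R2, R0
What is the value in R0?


Register state trace:
  MOV R0, 26  → R0 = 26
  MOV R1, 39  → R1 = 39
  MOV R2, R0  → R2 = 26
Final: R0 = 26

26


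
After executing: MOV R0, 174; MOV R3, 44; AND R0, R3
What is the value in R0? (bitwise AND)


Register state trace:
  MOV R0, 174  → R0 = 174 (0b10101110)
  MOV R3, 44  → R3 = 44 (0b00101100)
  AND R0, R3  → R0 = 174 AND 44 = 44 (0b00101100)
Final: R0 = 44

44


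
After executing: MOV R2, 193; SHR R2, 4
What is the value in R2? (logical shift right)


Register state trace:
  MOV R2, 193  → R2 = 193
  SHR R2, 4  → R2 = 193 >> 4 = 193 // 2^4 = 12
Final: R2 = 12

12


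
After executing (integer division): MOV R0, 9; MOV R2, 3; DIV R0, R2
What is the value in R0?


Register state trace:
  MOV R0, 9  → R0 = 9
  MOV R2, 3  → R2 = 3
  DIV R0, R2  → R0 = 9 // 3 = 3
Final: R0 = 3

3


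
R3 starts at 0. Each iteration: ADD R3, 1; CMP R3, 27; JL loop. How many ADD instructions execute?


Loop trace (R3 starts at 0, target 27, step 1):
  ADD #1: R3 = 0 + 1 = 1  → 1 < 27, loop
  ADD #2: R3 = 1 + 1 = 2  → 2 < 27, loop
  ADD #3: R3 = 2 + 1 = 3  → 3 < 27, loop
  ADD #4: R3 = 3 + 1 = 4  → 4 < 27, loop
  ADD #5: R3 = 4 + 1 = 5  → 5 < 27, loop
  ADD #6: R3 = 5 + 1 = 6  → 6 < 27, loop
  ADD #7: R3 = 6 + 1 = 7  → 7 < 27, loop
  ADD #8: R3 = 7 + 1 = 8  → 8 < 27, loop
  ADD #9: R3 = 8 + 1 = 9  → 9 < 27, loop
  ADD #10: R3 = 9 + 1 = 10  → 10 < 27, loop
  ADD #11: R3 = 10 + 1 = 11  → 11 < 27, loop
  ADD #12: R3 = 11 + 1 = 12  → 12 < 27, loop
  ADD #13: R3 = 12 + 1 = 13  → 13 < 27, loop
  ADD #14: R3 = 13 + 1 = 14  → 14 < 27, loop
  ADD #15: R3 = 14 + 1 = 15  → 15 < 27, loop
  ADD #16: R3 = 15 + 1 = 16  → 16 < 27, loop
  ADD #17: R3 = 16 + 1 = 17  → 17 < 27, loop
  ADD #18: R3 = 17 + 1 = 18  → 18 < 27, loop
  ADD #19: R3 = 18 + 1 = 19  → 19 < 27, loop
  ADD #20: R3 = 19 + 1 = 20  → 20 < 27, loop
  ADD #21: R3 = 20 + 1 = 21  → 21 < 27, loop
  ADD #22: R3 = 21 + 1 = 22  → 22 < 27, loop
  ADD #23: R3 = 22 + 1 = 23  → 23 < 27, loop
  ADD #24: R3 = 23 + 1 = 24  → 24 < 27, loop
  ADD #25: R3 = 24 + 1 = 25  → 25 < 27, loop
  ADD #26: R3 = 25 + 1 = 26  → 26 < 27, loop
  ADD #27: R3 = 26 + 1 = 27  → 27 >= 27, exit
Total ADD instructions: 27

27


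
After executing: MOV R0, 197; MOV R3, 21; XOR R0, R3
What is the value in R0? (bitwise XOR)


Register state trace:
  MOV R0, 197  → R0 = 197 (0b11000101)
  MOV R3, 21  → R3 = 21 (0b00010101)
  XOR R0, R3  → R0 = 197 XOR 21 = 208 (0b11010000)
Final: R0 = 208

208


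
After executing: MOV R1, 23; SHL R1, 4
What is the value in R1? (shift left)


Register state trace:
  MOV R1, 23  → R1 = 23
  SHL R1, 4  → R1 = 23 << 4 = 23 * 2^4 = 368
Final: R1 = 368

368


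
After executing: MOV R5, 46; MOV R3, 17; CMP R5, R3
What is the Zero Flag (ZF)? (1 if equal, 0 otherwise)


Register state trace:
  MOV R5, 46  → R5 = 46
  MOV R3, 17  → R3 = 17
  CMP R5, R3  → computes 46 - 17 = 29
  Result is nonzero, so values are not equal
ZF = 0

0


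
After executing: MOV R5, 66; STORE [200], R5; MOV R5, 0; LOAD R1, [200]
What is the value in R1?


Register and memory trace:
  MOV R5, 66  → R5 = 66
  STORE [200], R5  → mem[200] = 66
  MOV R5, 0  → R5 = 0
  LOAD R1, [200]  → R1 = mem[200] = 66
Final: R1 = 66

66


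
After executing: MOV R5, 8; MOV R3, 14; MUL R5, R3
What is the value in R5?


Register state trace:
  MOV R5, 8  → R5 = 8
  MOV R3, 14  → R3 = 14
  MUL R5, R3  → R5 = 8 * 14 = 112
Final: R5 = 112

112


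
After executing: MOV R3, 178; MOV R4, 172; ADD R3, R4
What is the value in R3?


Register state trace:
  MOV R3, 178  → R3 = 178
  MOV R4, 172  → R4 = 172
  ADD R3, R4  → R3 = 178 + 172 = 350
Final: R3 = 350

350


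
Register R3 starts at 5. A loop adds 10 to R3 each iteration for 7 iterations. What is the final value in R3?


Starting value: R3 = 5
  Iter 1: R3 = 5 + 10 = 15
  Iter 2: R3 = 15 + 10 = 25
  Iter 3: R3 = 25 + 10 = 35
  Iter 4: R3 = 35 + 10 = 45
  Iter 5: R3 = 45 + 10 = 55
  Iter 6: R3 = 55 + 10 = 65
  Iter 7: R3 = 65 + 10 = 75
Final: R3 = 75

75


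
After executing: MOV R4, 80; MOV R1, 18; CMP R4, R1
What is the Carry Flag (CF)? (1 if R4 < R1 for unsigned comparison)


Register state trace:
  MOV R4, 80  → R4 = 80
  MOV R1, 18  → R1 = 18
  CMP R4, R1  → unsigned 80 - 18: no borrow
  80 >= 18, so CF = 0
CF = 0

0


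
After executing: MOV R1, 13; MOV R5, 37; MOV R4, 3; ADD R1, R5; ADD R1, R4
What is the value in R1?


Register state trace:
  MOV R1, 13  → R1 = 13
  MOV R5, 37  → R5 = 37
  MOV R4, 3  → R4 = 3
  ADD R1, R5  → R1 = 13 + 37 = 50
  ADD R1, R4  → R1 = 50 + 3 = 53
Final: R1 = 53

53


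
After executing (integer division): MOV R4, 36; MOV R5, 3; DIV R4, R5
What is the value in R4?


Register state trace:
  MOV R4, 36  → R4 = 36
  MOV R5, 3  → R5 = 3
  DIV R4, R5  → R4 = 36 // 3 = 12
Final: R4 = 12

12


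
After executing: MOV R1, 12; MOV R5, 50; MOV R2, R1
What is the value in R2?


Register state trace:
  MOV R1, 12  → R1 = 12
  MOV R5, 50  → R5 = 50
  MOV R2, R1  → R2 = 12
Final: R2 = 12

12


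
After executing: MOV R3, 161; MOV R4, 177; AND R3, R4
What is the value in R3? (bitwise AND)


Register state trace:
  MOV R3, 161  → R3 = 161 (0b10100001)
  MOV R4, 177  → R4 = 177 (0b10110001)
  AND R3, R4  → R3 = 161 AND 177 = 161 (0b10100001)
Final: R3 = 161

161


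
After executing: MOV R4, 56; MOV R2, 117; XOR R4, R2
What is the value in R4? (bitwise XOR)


Register state trace:
  MOV R4, 56  → R4 = 56 (0b00111000)
  MOV R2, 117  → R2 = 117 (0b01110101)
  XOR R4, R2  → R4 = 56 XOR 117 = 77 (0b01001101)
Final: R4 = 77

77


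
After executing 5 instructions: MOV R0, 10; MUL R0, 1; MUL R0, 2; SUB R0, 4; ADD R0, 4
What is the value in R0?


Register state trace:
  MOV R0, 10  → R0 = 10
  MUL R0, 1  → R0 = 10 * 1 = 10
  MUL R0, 2  → R0 = 10 * 2 = 20
  SUB R0, 4  → R0 = 20 - 4 = 16
  ADD R0, 4  → R0 = 16 + 4 = 20
Final: R0 = 20

20


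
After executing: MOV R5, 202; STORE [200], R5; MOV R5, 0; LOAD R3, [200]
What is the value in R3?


Register and memory trace:
  MOV R5, 202  → R5 = 202
  STORE [200], R5  → mem[200] = 202
  MOV R5, 0  → R5 = 0
  LOAD R3, [200]  → R3 = mem[200] = 202
Final: R3 = 202

202


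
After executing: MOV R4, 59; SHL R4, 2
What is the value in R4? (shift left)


Register state trace:
  MOV R4, 59  → R4 = 59
  SHL R4, 2  → R4 = 59 << 2 = 59 * 2^2 = 236
Final: R4 = 236

236


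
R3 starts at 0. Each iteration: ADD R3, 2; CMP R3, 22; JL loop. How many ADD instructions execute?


Loop trace (R3 starts at 0, target 22, step 2):
  ADD #1: R3 = 0 + 2 = 2  → 2 < 22, loop
  ADD #2: R3 = 2 + 2 = 4  → 4 < 22, loop
  ADD #3: R3 = 4 + 2 = 6  → 6 < 22, loop
  ADD #4: R3 = 6 + 2 = 8  → 8 < 22, loop
  ADD #5: R3 = 8 + 2 = 10  → 10 < 22, loop
  ADD #6: R3 = 10 + 2 = 12  → 12 < 22, loop
  ADD #7: R3 = 12 + 2 = 14  → 14 < 22, loop
  ADD #8: R3 = 14 + 2 = 16  → 16 < 22, loop
  ADD #9: R3 = 16 + 2 = 18  → 18 < 22, loop
  ADD #10: R3 = 18 + 2 = 20  → 20 < 22, loop
  ADD #11: R3 = 20 + 2 = 22  → 22 >= 22, exit
Total ADD instructions: 11

11


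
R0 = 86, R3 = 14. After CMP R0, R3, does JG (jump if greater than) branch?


Trace:
  R0 = 86, R3 = 14
  CMP R0, R3  → compares 86 vs 14
  JG checks: is 86 greater than 14?
  86 > 14, so condition is true
Branch taken: Yes

Yes


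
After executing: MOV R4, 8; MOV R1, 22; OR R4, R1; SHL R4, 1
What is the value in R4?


Register state trace:
  MOV R4, 8  → R4 = 8 (0b00001000)
  MOV R1, 22  → R1 = 22 (0b00010110)
  OR R4, R1  → R4 = 8 OR 22 = 30 (0b00011110)
  SHL R4, 1  → R4 = 30 << 1 = 60
Final: R4 = 60

60


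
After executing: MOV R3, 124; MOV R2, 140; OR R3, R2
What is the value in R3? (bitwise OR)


Register state trace:
  MOV R3, 124  → R3 = 124 (0b01111100)
  MOV R2, 140  → R2 = 140 (0b10001100)
  OR R3, R2   → R3 = 124 OR 140 = 252 (0b11111100)
Final: R3 = 252

252


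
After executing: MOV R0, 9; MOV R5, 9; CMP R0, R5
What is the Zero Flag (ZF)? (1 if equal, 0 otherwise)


Register state trace:
  MOV R0, 9  → R0 = 9
  MOV R5, 9  → R5 = 9
  CMP R0, R5  → computes 9 - 9 = 0
  Result is zero, so values are equal
ZF = 1

1


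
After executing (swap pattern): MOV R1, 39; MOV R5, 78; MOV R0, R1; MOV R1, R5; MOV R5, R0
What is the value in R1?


Register state trace (swap pattern):
  MOV R1, 39  → R1 = 39
  MOV R5, 78  → R5 = 78
  MOV R0, R1  → R0 = 39  (save R1)
  MOV R1, R5  → R1 = 78  (R1 gets R5's value)
  MOV R5, R0  → R5 = 39  (R5 gets saved value)
Final: R1 = 78

78


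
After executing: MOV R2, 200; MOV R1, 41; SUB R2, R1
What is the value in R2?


Register state trace:
  MOV R2, 200  → R2 = 200
  MOV R1, 41  → R1 = 41
  SUB R2, R1  → R2 = 200 - 41 = 159
Final: R2 = 159

159


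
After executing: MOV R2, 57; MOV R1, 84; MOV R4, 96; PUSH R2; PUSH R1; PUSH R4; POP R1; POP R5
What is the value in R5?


Stack trace (top is rightmost):
  MOV R2, 57  → R2 = 57
  MOV R1, 84  → R1 = 84
  MOV R4, 96  → R4 = 96
  PUSH R2  → stack: [57]
  PUSH R1  → stack: [57, 84]
  PUSH R4  → stack: [57, 84, 96]
  POP R1  → R1 = 96, stack: [57, 84]
  POP R5  → R5 = 84, stack: [57]
Final: R5 = 84

84


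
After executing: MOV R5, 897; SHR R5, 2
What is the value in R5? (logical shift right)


Register state trace:
  MOV R5, 897  → R5 = 897
  SHR R5, 2  → R5 = 897 >> 2 = 897 // 2^2 = 224
Final: R5 = 224

224


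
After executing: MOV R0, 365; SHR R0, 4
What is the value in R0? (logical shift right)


Register state trace:
  MOV R0, 365  → R0 = 365
  SHR R0, 4  → R0 = 365 >> 4 = 365 // 2^4 = 22
Final: R0 = 22

22


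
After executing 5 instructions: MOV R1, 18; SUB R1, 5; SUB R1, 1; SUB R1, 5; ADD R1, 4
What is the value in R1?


Register state trace:
  MOV R1, 18  → R1 = 18
  SUB R1, 5  → R1 = 18 - 5 = 13
  SUB R1, 1  → R1 = 13 - 1 = 12
  SUB R1, 5  → R1 = 12 - 5 = 7
  ADD R1, 4  → R1 = 7 + 4 = 11
Final: R1 = 11

11


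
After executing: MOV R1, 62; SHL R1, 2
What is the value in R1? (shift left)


Register state trace:
  MOV R1, 62  → R1 = 62
  SHL R1, 2  → R1 = 62 << 2 = 62 * 2^2 = 248
Final: R1 = 248

248


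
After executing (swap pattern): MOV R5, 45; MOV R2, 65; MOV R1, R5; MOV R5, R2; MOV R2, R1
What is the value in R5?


Register state trace (swap pattern):
  MOV R5, 45  → R5 = 45
  MOV R2, 65  → R2 = 65
  MOV R1, R5  → R1 = 45  (save R5)
  MOV R5, R2  → R5 = 65  (R5 gets R2's value)
  MOV R2, R1  → R2 = 45  (R2 gets saved value)
Final: R5 = 65

65


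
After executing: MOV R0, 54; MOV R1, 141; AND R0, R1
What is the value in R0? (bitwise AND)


Register state trace:
  MOV R0, 54  → R0 = 54 (0b00110110)
  MOV R1, 141  → R1 = 141 (0b10001101)
  AND R0, R1  → R0 = 54 AND 141 = 4 (0b00000100)
Final: R0 = 4

4


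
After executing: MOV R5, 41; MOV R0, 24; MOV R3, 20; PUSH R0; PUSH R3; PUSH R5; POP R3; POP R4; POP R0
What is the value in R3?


Stack trace (top is rightmost):
  MOV R5, 41  → R5 = 41
  MOV R0, 24  → R0 = 24
  MOV R3, 20  → R3 = 20
  PUSH R0  → stack: [24]
  PUSH R3  → stack: [24, 20]
  PUSH R5  → stack: [24, 20, 41]
  POP R3  → R3 = 41, stack: [24, 20]
  POP R4  → R4 = 20, stack: [24]
  POP R0  → R0 = 24, stack: []
Final: R3 = 41

41


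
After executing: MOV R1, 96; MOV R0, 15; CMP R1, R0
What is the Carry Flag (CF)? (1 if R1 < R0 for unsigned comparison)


Register state trace:
  MOV R1, 96  → R1 = 96
  MOV R0, 15  → R0 = 15
  CMP R1, R0  → unsigned 96 - 15: no borrow
  96 >= 15, so CF = 0
CF = 0

0


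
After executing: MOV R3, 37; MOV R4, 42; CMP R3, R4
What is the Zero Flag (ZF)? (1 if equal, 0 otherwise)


Register state trace:
  MOV R3, 37  → R3 = 37
  MOV R4, 42  → R4 = 42
  CMP R3, R4  → computes 37 - 42 = -5
  Result is nonzero, so values are not equal
ZF = 0

0


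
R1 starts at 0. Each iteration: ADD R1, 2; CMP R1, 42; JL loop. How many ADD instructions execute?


Loop trace (R1 starts at 0, target 42, step 2):
  ADD #1: R1 = 0 + 2 = 2  → 2 < 42, loop
  ADD #2: R1 = 2 + 2 = 4  → 4 < 42, loop
  ADD #3: R1 = 4 + 2 = 6  → 6 < 42, loop
  ADD #4: R1 = 6 + 2 = 8  → 8 < 42, loop
  ADD #5: R1 = 8 + 2 = 10  → 10 < 42, loop
  ADD #6: R1 = 10 + 2 = 12  → 12 < 42, loop
  ADD #7: R1 = 12 + 2 = 14  → 14 < 42, loop
  ADD #8: R1 = 14 + 2 = 16  → 16 < 42, loop
  ADD #9: R1 = 16 + 2 = 18  → 18 < 42, loop
  ADD #10: R1 = 18 + 2 = 20  → 20 < 42, loop
  ADD #11: R1 = 20 + 2 = 22  → 22 < 42, loop
  ADD #12: R1 = 22 + 2 = 24  → 24 < 42, loop
  ADD #13: R1 = 24 + 2 = 26  → 26 < 42, loop
  ADD #14: R1 = 26 + 2 = 28  → 28 < 42, loop
  ADD #15: R1 = 28 + 2 = 30  → 30 < 42, loop
  ADD #16: R1 = 30 + 2 = 32  → 32 < 42, loop
  ADD #17: R1 = 32 + 2 = 34  → 34 < 42, loop
  ADD #18: R1 = 34 + 2 = 36  → 36 < 42, loop
  ADD #19: R1 = 36 + 2 = 38  → 38 < 42, loop
  ADD #20: R1 = 38 + 2 = 40  → 40 < 42, loop
  ADD #21: R1 = 40 + 2 = 42  → 42 >= 42, exit
Total ADD instructions: 21

21


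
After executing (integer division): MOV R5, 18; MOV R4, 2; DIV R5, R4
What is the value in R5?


Register state trace:
  MOV R5, 18  → R5 = 18
  MOV R4, 2  → R4 = 2
  DIV R5, R4  → R5 = 18 // 2 = 9
Final: R5 = 9

9


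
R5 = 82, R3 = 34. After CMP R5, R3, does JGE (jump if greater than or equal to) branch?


Trace:
  R5 = 82, R3 = 34
  CMP R5, R3  → compares 82 vs 34
  JGE checks: is 82 greater than or equal to 34?
  82 > 34, so condition is true
Branch taken: Yes

Yes


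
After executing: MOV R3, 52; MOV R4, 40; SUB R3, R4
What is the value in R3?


Register state trace:
  MOV R3, 52  → R3 = 52
  MOV R4, 40  → R4 = 40
  SUB R3, R4  → R3 = 52 - 40 = 12
Final: R3 = 12

12


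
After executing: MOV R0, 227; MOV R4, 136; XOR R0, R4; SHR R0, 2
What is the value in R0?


Register state trace:
  MOV R0, 227  → R0 = 227 (0b11100011)
  MOV R4, 136  → R4 = 136 (0b10001000)
  XOR R0, R4  → R0 = 227 XOR 136 = 107 (0b01101011)
  SHR R0, 2  → R0 = 107 >> 2 = 26
Final: R0 = 26

26


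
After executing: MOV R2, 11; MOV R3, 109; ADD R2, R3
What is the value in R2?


Register state trace:
  MOV R2, 11  → R2 = 11
  MOV R3, 109  → R3 = 109
  ADD R2, R3  → R2 = 11 + 109 = 120
Final: R2 = 120

120


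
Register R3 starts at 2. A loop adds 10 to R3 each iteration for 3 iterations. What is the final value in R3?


Starting value: R3 = 2
  Iter 1: R3 = 2 + 10 = 12
  Iter 2: R3 = 12 + 10 = 22
  Iter 3: R3 = 22 + 10 = 32
Final: R3 = 32

32


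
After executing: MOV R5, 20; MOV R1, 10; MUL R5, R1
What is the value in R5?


Register state trace:
  MOV R5, 20  → R5 = 20
  MOV R1, 10  → R1 = 10
  MUL R5, R1  → R5 = 20 * 10 = 200
Final: R5 = 200

200


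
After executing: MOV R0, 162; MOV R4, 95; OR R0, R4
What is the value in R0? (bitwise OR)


Register state trace:
  MOV R0, 162  → R0 = 162 (0b10100010)
  MOV R4, 95  → R4 = 95 (0b01011111)
  OR R0, R4   → R0 = 162 OR 95 = 255 (0b11111111)
Final: R0 = 255

255


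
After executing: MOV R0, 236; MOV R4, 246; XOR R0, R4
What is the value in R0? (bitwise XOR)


Register state trace:
  MOV R0, 236  → R0 = 236 (0b11101100)
  MOV R4, 246  → R4 = 246 (0b11110110)
  XOR R0, R4  → R0 = 236 XOR 246 = 26 (0b00011010)
Final: R0 = 26

26


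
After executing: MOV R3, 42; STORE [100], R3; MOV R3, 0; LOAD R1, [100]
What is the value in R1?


Register and memory trace:
  MOV R3, 42  → R3 = 42
  STORE [100], R3  → mem[100] = 42
  MOV R3, 0  → R3 = 0
  LOAD R1, [100]  → R1 = mem[100] = 42
Final: R1 = 42

42


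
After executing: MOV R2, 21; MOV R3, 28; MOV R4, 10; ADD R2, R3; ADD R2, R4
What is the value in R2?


Register state trace:
  MOV R2, 21  → R2 = 21
  MOV R3, 28  → R3 = 28
  MOV R4, 10  → R4 = 10
  ADD R2, R3  → R2 = 21 + 28 = 49
  ADD R2, R4  → R2 = 49 + 10 = 59
Final: R2 = 59

59


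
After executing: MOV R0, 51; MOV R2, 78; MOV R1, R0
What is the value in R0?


Register state trace:
  MOV R0, 51  → R0 = 51
  MOV R2, 78  → R2 = 78
  MOV R1, R0  → R1 = 51
Final: R0 = 51

51


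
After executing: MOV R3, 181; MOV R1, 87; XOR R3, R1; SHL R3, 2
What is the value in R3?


Register state trace:
  MOV R3, 181  → R3 = 181 (0b10110101)
  MOV R1, 87  → R1 = 87 (0b01010111)
  XOR R3, R1  → R3 = 181 XOR 87 = 226 (0b11100010)
  SHL R3, 2  → R3 = 226 << 2 = 904
Final: R3 = 904

904


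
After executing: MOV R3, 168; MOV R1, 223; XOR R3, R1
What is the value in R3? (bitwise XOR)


Register state trace:
  MOV R3, 168  → R3 = 168 (0b10101000)
  MOV R1, 223  → R1 = 223 (0b11011111)
  XOR R3, R1  → R3 = 168 XOR 223 = 119 (0b01110111)
Final: R3 = 119

119


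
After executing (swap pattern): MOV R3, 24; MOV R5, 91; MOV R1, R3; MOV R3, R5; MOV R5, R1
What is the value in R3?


Register state trace (swap pattern):
  MOV R3, 24  → R3 = 24
  MOV R5, 91  → R5 = 91
  MOV R1, R3  → R1 = 24  (save R3)
  MOV R3, R5  → R3 = 91  (R3 gets R5's value)
  MOV R5, R1  → R5 = 24  (R5 gets saved value)
Final: R3 = 91

91


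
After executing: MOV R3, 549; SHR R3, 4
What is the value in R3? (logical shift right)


Register state trace:
  MOV R3, 549  → R3 = 549
  SHR R3, 4  → R3 = 549 >> 4 = 549 // 2^4 = 34
Final: R3 = 34

34


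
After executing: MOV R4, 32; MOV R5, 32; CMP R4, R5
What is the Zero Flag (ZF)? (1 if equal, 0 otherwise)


Register state trace:
  MOV R4, 32  → R4 = 32
  MOV R5, 32  → R5 = 32
  CMP R4, R5  → computes 32 - 32 = 0
  Result is zero, so values are equal
ZF = 1

1


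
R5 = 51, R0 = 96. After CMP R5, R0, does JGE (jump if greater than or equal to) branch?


Trace:
  R5 = 51, R0 = 96
  CMP R5, R0  → compares 51 vs 96
  JGE checks: is 51 greater than or equal to 96?
  51 < 96, so condition is false
Branch taken: No

No


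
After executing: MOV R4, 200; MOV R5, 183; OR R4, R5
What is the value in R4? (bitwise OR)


Register state trace:
  MOV R4, 200  → R4 = 200 (0b11001000)
  MOV R5, 183  → R5 = 183 (0b10110111)
  OR R4, R5   → R4 = 200 OR 183 = 255 (0b11111111)
Final: R4 = 255

255


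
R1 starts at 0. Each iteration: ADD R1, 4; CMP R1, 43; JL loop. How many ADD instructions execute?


Loop trace (R1 starts at 0, target 43, step 4):
  ADD #1: R1 = 0 + 4 = 4  → 4 < 43, loop
  ADD #2: R1 = 4 + 4 = 8  → 8 < 43, loop
  ADD #3: R1 = 8 + 4 = 12  → 12 < 43, loop
  ADD #4: R1 = 12 + 4 = 16  → 16 < 43, loop
  ADD #5: R1 = 16 + 4 = 20  → 20 < 43, loop
  ADD #6: R1 = 20 + 4 = 24  → 24 < 43, loop
  ADD #7: R1 = 24 + 4 = 28  → 28 < 43, loop
  ADD #8: R1 = 28 + 4 = 32  → 32 < 43, loop
  ADD #9: R1 = 32 + 4 = 36  → 36 < 43, loop
  ADD #10: R1 = 36 + 4 = 40  → 40 < 43, loop
  ADD #11: R1 = 40 + 4 = 44  → 44 >= 43, exit
Total ADD instructions: 11

11


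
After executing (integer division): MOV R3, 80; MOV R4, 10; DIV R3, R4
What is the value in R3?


Register state trace:
  MOV R3, 80  → R3 = 80
  MOV R4, 10  → R4 = 10
  DIV R3, R4  → R3 = 80 // 10 = 8
Final: R3 = 8

8


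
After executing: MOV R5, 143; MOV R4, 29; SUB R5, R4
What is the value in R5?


Register state trace:
  MOV R5, 143  → R5 = 143
  MOV R4, 29  → R4 = 29
  SUB R5, R4  → R5 = 143 - 29 = 114
Final: R5 = 114

114


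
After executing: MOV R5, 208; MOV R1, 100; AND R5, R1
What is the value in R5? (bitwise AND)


Register state trace:
  MOV R5, 208  → R5 = 208 (0b11010000)
  MOV R1, 100  → R1 = 100 (0b01100100)
  AND R5, R1  → R5 = 208 AND 100 = 64 (0b01000000)
Final: R5 = 64

64


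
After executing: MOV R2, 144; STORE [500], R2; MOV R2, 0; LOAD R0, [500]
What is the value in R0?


Register and memory trace:
  MOV R2, 144  → R2 = 144
  STORE [500], R2  → mem[500] = 144
  MOV R2, 0  → R2 = 0
  LOAD R0, [500]  → R0 = mem[500] = 144
Final: R0 = 144

144


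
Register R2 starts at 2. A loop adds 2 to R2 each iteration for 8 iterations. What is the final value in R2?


Starting value: R2 = 2
  Iter 1: R2 = 2 + 2 = 4
  Iter 2: R2 = 4 + 2 = 6
  Iter 3: R2 = 6 + 2 = 8
  Iter 4: R2 = 8 + 2 = 10
  Iter 5: R2 = 10 + 2 = 12
  Iter 6: R2 = 12 + 2 = 14
  Iter 7: R2 = 14 + 2 = 16
  Iter 8: R2 = 16 + 2 = 18
Final: R2 = 18

18


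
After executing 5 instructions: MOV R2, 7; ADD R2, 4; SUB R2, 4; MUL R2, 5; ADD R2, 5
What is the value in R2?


Register state trace:
  MOV R2, 7  → R2 = 7
  ADD R2, 4  → R2 = 7 + 4 = 11
  SUB R2, 4  → R2 = 11 - 4 = 7
  MUL R2, 5  → R2 = 7 * 5 = 35
  ADD R2, 5  → R2 = 35 + 5 = 40
Final: R2 = 40

40


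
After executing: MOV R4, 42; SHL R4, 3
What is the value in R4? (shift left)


Register state trace:
  MOV R4, 42  → R4 = 42
  SHL R4, 3  → R4 = 42 << 3 = 42 * 2^3 = 336
Final: R4 = 336

336


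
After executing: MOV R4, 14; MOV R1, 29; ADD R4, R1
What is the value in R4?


Register state trace:
  MOV R4, 14  → R4 = 14
  MOV R1, 29  → R1 = 29
  ADD R4, R1  → R4 = 14 + 29 = 43
Final: R4 = 43

43


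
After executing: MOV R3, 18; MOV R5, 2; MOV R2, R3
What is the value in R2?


Register state trace:
  MOV R3, 18  → R3 = 18
  MOV R5, 2  → R5 = 2
  MOV R2, R3  → R2 = 18
Final: R2 = 18

18


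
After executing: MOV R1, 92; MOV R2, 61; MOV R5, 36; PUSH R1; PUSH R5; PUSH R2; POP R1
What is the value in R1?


Stack trace (top is rightmost):
  MOV R1, 92  → R1 = 92
  MOV R2, 61  → R2 = 61
  MOV R5, 36  → R5 = 36
  PUSH R1  → stack: [92]
  PUSH R5  → stack: [92, 36]
  PUSH R2  → stack: [92, 36, 61]
  POP R1  → R1 = 61, stack: [92, 36]
Final: R1 = 61

61


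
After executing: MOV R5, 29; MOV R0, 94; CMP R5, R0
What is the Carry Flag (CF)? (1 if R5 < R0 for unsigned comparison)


Register state trace:
  MOV R5, 29  → R5 = 29
  MOV R0, 94  → R0 = 94
  CMP R5, R0  → unsigned 29 - 94: borrow occurs
  29 < 94, so CF = 1
CF = 1

1


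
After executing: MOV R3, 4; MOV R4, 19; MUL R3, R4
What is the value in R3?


Register state trace:
  MOV R3, 4  → R3 = 4
  MOV R4, 19  → R4 = 19
  MUL R3, R4  → R3 = 4 * 19 = 76
Final: R3 = 76

76


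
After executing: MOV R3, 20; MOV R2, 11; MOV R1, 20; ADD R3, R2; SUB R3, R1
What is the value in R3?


Register state trace:
  MOV R3, 20  → R3 = 20
  MOV R2, 11  → R2 = 11
  MOV R1, 20  → R1 = 20
  ADD R3, R2  → R3 = 20 + 11 = 31
  SUB R3, R1  → R3 = 31 - 20 = 11
Final: R3 = 11

11


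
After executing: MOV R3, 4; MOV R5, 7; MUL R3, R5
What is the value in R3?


Register state trace:
  MOV R3, 4  → R3 = 4
  MOV R5, 7  → R5 = 7
  MUL R3, R5  → R3 = 4 * 7 = 28
Final: R3 = 28

28


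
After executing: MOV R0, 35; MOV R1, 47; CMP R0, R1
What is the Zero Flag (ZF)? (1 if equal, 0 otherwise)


Register state trace:
  MOV R0, 35  → R0 = 35
  MOV R1, 47  → R1 = 47
  CMP R0, R1  → computes 35 - 47 = -12
  Result is nonzero, so values are not equal
ZF = 0

0


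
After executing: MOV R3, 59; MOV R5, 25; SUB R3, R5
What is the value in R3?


Register state trace:
  MOV R3, 59  → R3 = 59
  MOV R5, 25  → R5 = 25
  SUB R3, R5  → R3 = 59 - 25 = 34
Final: R3 = 34

34


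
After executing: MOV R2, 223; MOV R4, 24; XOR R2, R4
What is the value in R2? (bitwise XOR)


Register state trace:
  MOV R2, 223  → R2 = 223 (0b11011111)
  MOV R4, 24  → R4 = 24 (0b00011000)
  XOR R2, R4  → R2 = 223 XOR 24 = 199 (0b11000111)
Final: R2 = 199

199


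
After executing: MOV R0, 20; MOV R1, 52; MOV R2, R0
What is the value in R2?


Register state trace:
  MOV R0, 20  → R0 = 20
  MOV R1, 52  → R1 = 52
  MOV R2, R0  → R2 = 20
Final: R2 = 20

20


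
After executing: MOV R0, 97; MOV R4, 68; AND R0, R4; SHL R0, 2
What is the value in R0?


Register state trace:
  MOV R0, 97  → R0 = 97 (0b01100001)
  MOV R4, 68  → R4 = 68 (0b01000100)
  AND R0, R4  → R0 = 97 AND 68 = 64 (0b01000000)
  SHL R0, 2  → R0 = 64 << 2 = 256
Final: R0 = 256

256


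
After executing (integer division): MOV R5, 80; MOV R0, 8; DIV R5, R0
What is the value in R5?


Register state trace:
  MOV R5, 80  → R5 = 80
  MOV R0, 8  → R0 = 8
  DIV R5, R0  → R5 = 80 // 8 = 10
Final: R5 = 10

10


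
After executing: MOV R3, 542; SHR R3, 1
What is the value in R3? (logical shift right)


Register state trace:
  MOV R3, 542  → R3 = 542
  SHR R3, 1  → R3 = 542 >> 1 = 542 // 2^1 = 271
Final: R3 = 271

271


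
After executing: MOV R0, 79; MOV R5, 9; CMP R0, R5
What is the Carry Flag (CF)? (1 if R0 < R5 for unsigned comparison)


Register state trace:
  MOV R0, 79  → R0 = 79
  MOV R5, 9  → R5 = 9
  CMP R0, R5  → unsigned 79 - 9: no borrow
  79 >= 9, so CF = 0
CF = 0

0


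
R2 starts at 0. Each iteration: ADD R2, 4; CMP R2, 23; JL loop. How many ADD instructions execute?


Loop trace (R2 starts at 0, target 23, step 4):
  ADD #1: R2 = 0 + 4 = 4  → 4 < 23, loop
  ADD #2: R2 = 4 + 4 = 8  → 8 < 23, loop
  ADD #3: R2 = 8 + 4 = 12  → 12 < 23, loop
  ADD #4: R2 = 12 + 4 = 16  → 16 < 23, loop
  ADD #5: R2 = 16 + 4 = 20  → 20 < 23, loop
  ADD #6: R2 = 20 + 4 = 24  → 24 >= 23, exit
Total ADD instructions: 6

6


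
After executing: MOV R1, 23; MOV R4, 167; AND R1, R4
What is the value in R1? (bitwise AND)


Register state trace:
  MOV R1, 23  → R1 = 23 (0b00010111)
  MOV R4, 167  → R4 = 167 (0b10100111)
  AND R1, R4  → R1 = 23 AND 167 = 7 (0b00000111)
Final: R1 = 7

7


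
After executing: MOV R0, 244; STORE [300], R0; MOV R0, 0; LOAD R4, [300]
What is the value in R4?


Register and memory trace:
  MOV R0, 244  → R0 = 244
  STORE [300], R0  → mem[300] = 244
  MOV R0, 0  → R0 = 0
  LOAD R4, [300]  → R4 = mem[300] = 244
Final: R4 = 244

244


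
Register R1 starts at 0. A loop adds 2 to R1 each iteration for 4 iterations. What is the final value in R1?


Starting value: R1 = 0
  Iter 1: R1 = 0 + 2 = 2
  Iter 2: R1 = 2 + 2 = 4
  Iter 3: R1 = 4 + 2 = 6
  Iter 4: R1 = 6 + 2 = 8
Final: R1 = 8

8


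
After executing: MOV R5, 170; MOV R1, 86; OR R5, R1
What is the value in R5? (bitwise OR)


Register state trace:
  MOV R5, 170  → R5 = 170 (0b10101010)
  MOV R1, 86  → R1 = 86 (0b01010110)
  OR R5, R1   → R5 = 170 OR 86 = 254 (0b11111110)
Final: R5 = 254

254


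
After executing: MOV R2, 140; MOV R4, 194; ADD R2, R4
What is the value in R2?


Register state trace:
  MOV R2, 140  → R2 = 140
  MOV R4, 194  → R4 = 194
  ADD R2, R4  → R2 = 140 + 194 = 334
Final: R2 = 334

334


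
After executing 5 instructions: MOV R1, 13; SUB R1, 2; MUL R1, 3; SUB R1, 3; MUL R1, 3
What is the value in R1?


Register state trace:
  MOV R1, 13  → R1 = 13
  SUB R1, 2  → R1 = 13 - 2 = 11
  MUL R1, 3  → R1 = 11 * 3 = 33
  SUB R1, 3  → R1 = 33 - 3 = 30
  MUL R1, 3  → R1 = 30 * 3 = 90
Final: R1 = 90

90


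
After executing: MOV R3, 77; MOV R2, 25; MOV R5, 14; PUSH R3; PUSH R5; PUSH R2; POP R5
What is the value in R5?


Stack trace (top is rightmost):
  MOV R3, 77  → R3 = 77
  MOV R2, 25  → R2 = 25
  MOV R5, 14  → R5 = 14
  PUSH R3  → stack: [77]
  PUSH R5  → stack: [77, 14]
  PUSH R2  → stack: [77, 14, 25]
  POP R5  → R5 = 25, stack: [77, 14]
Final: R5 = 25

25


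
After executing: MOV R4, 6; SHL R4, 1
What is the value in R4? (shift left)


Register state trace:
  MOV R4, 6  → R4 = 6
  SHL R4, 1  → R4 = 6 << 1 = 6 * 2^1 = 12
Final: R4 = 12

12


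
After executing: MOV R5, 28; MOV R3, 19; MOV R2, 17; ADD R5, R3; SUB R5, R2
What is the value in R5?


Register state trace:
  MOV R5, 28  → R5 = 28
  MOV R3, 19  → R3 = 19
  MOV R2, 17  → R2 = 17
  ADD R5, R3  → R5 = 28 + 19 = 47
  SUB R5, R2  → R5 = 47 - 17 = 30
Final: R5 = 30

30


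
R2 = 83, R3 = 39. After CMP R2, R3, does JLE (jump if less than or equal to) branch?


Trace:
  R2 = 83, R3 = 39
  CMP R2, R3  → compares 83 vs 39
  JLE checks: is 83 less than or equal to 39?
  83 > 39, so condition is false
Branch taken: No

No


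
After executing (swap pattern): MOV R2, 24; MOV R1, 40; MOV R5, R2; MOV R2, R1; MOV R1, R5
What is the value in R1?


Register state trace (swap pattern):
  MOV R2, 24  → R2 = 24
  MOV R1, 40  → R1 = 40
  MOV R5, R2  → R5 = 24  (save R2)
  MOV R2, R1  → R2 = 40  (R2 gets R1's value)
  MOV R1, R5  → R1 = 24  (R1 gets saved value)
Final: R1 = 24

24


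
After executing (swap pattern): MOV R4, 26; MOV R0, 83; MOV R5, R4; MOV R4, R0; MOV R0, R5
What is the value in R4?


Register state trace (swap pattern):
  MOV R4, 26  → R4 = 26
  MOV R0, 83  → R0 = 83
  MOV R5, R4  → R5 = 26  (save R4)
  MOV R4, R0  → R4 = 83  (R4 gets R0's value)
  MOV R0, R5  → R0 = 26  (R0 gets saved value)
Final: R4 = 83

83


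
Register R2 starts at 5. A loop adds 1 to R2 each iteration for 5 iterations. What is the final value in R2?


Starting value: R2 = 5
  Iter 1: R2 = 5 + 1 = 6
  Iter 2: R2 = 6 + 1 = 7
  Iter 3: R2 = 7 + 1 = 8
  Iter 4: R2 = 8 + 1 = 9
  Iter 5: R2 = 9 + 1 = 10
Final: R2 = 10

10


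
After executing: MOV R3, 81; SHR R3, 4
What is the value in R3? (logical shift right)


Register state trace:
  MOV R3, 81  → R3 = 81
  SHR R3, 4  → R3 = 81 >> 4 = 81 // 2^4 = 5
Final: R3 = 5

5


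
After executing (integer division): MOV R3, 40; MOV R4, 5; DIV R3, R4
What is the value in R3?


Register state trace:
  MOV R3, 40  → R3 = 40
  MOV R4, 5  → R4 = 5
  DIV R3, R4  → R3 = 40 // 5 = 8
Final: R3 = 8

8


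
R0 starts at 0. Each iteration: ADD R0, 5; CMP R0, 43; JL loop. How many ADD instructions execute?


Loop trace (R0 starts at 0, target 43, step 5):
  ADD #1: R0 = 0 + 5 = 5  → 5 < 43, loop
  ADD #2: R0 = 5 + 5 = 10  → 10 < 43, loop
  ADD #3: R0 = 10 + 5 = 15  → 15 < 43, loop
  ADD #4: R0 = 15 + 5 = 20  → 20 < 43, loop
  ADD #5: R0 = 20 + 5 = 25  → 25 < 43, loop
  ADD #6: R0 = 25 + 5 = 30  → 30 < 43, loop
  ADD #7: R0 = 30 + 5 = 35  → 35 < 43, loop
  ADD #8: R0 = 35 + 5 = 40  → 40 < 43, loop
  ADD #9: R0 = 40 + 5 = 45  → 45 >= 43, exit
Total ADD instructions: 9

9


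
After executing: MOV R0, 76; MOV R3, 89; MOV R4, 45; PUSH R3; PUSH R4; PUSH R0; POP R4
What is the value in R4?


Stack trace (top is rightmost):
  MOV R0, 76  → R0 = 76
  MOV R3, 89  → R3 = 89
  MOV R4, 45  → R4 = 45
  PUSH R3  → stack: [89]
  PUSH R4  → stack: [89, 45]
  PUSH R0  → stack: [89, 45, 76]
  POP R4  → R4 = 76, stack: [89, 45]
Final: R4 = 76

76


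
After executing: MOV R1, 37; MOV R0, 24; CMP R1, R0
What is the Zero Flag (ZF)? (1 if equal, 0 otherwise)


Register state trace:
  MOV R1, 37  → R1 = 37
  MOV R0, 24  → R0 = 24
  CMP R1, R0  → computes 37 - 24 = 13
  Result is nonzero, so values are not equal
ZF = 0

0


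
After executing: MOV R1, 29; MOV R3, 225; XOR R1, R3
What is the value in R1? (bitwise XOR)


Register state trace:
  MOV R1, 29  → R1 = 29 (0b00011101)
  MOV R3, 225  → R3 = 225 (0b11100001)
  XOR R1, R3  → R1 = 29 XOR 225 = 252 (0b11111100)
Final: R1 = 252

252


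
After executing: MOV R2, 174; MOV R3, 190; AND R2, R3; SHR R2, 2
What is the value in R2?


Register state trace:
  MOV R2, 174  → R2 = 174 (0b10101110)
  MOV R3, 190  → R3 = 190 (0b10111110)
  AND R2, R3  → R2 = 174 AND 190 = 174 (0b10101110)
  SHR R2, 2  → R2 = 174 >> 2 = 43
Final: R2 = 43

43


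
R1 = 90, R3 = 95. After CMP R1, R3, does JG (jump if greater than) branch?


Trace:
  R1 = 90, R3 = 95
  CMP R1, R3  → compares 90 vs 95
  JG checks: is 90 greater than 95?
  90 < 95, so condition is false
Branch taken: No

No


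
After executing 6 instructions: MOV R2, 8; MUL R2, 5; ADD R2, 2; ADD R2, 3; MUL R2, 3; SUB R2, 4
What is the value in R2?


Register state trace:
  MOV R2, 8  → R2 = 8
  MUL R2, 5  → R2 = 8 * 5 = 40
  ADD R2, 2  → R2 = 40 + 2 = 42
  ADD R2, 3  → R2 = 42 + 3 = 45
  MUL R2, 3  → R2 = 45 * 3 = 135
  SUB R2, 4  → R2 = 135 - 4 = 131
Final: R2 = 131

131


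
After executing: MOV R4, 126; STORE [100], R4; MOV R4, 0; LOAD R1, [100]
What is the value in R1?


Register and memory trace:
  MOV R4, 126  → R4 = 126
  STORE [100], R4  → mem[100] = 126
  MOV R4, 0  → R4 = 0
  LOAD R1, [100]  → R1 = mem[100] = 126
Final: R1 = 126

126


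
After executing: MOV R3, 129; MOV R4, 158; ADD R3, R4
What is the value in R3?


Register state trace:
  MOV R3, 129  → R3 = 129
  MOV R4, 158  → R4 = 158
  ADD R3, R4  → R3 = 129 + 158 = 287
Final: R3 = 287

287


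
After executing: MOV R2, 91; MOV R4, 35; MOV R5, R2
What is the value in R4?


Register state trace:
  MOV R2, 91  → R2 = 91
  MOV R4, 35  → R4 = 35
  MOV R5, R2  → R5 = 91
Final: R4 = 35

35


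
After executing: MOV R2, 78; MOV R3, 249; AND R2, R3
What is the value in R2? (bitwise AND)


Register state trace:
  MOV R2, 78  → R2 = 78 (0b01001110)
  MOV R3, 249  → R3 = 249 (0b11111001)
  AND R2, R3  → R2 = 78 AND 249 = 72 (0b01001000)
Final: R2 = 72

72


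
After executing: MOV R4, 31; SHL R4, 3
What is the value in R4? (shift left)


Register state trace:
  MOV R4, 31  → R4 = 31
  SHL R4, 3  → R4 = 31 << 3 = 31 * 2^3 = 248
Final: R4 = 248

248


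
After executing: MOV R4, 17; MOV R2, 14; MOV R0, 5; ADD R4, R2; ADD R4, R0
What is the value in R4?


Register state trace:
  MOV R4, 17  → R4 = 17
  MOV R2, 14  → R2 = 14
  MOV R0, 5  → R0 = 5
  ADD R4, R2  → R4 = 17 + 14 = 31
  ADD R4, R0  → R4 = 31 + 5 = 36
Final: R4 = 36

36


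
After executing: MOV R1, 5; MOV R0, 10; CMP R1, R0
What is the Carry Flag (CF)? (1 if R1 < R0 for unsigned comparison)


Register state trace:
  MOV R1, 5  → R1 = 5
  MOV R0, 10  → R0 = 10
  CMP R1, R0  → unsigned 5 - 10: borrow occurs
  5 < 10, so CF = 1
CF = 1

1


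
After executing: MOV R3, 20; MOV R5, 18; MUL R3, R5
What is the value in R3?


Register state trace:
  MOV R3, 20  → R3 = 20
  MOV R5, 18  → R5 = 18
  MUL R3, R5  → R3 = 20 * 18 = 360
Final: R3 = 360

360


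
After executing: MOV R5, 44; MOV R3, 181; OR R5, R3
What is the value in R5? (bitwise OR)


Register state trace:
  MOV R5, 44  → R5 = 44 (0b00101100)
  MOV R3, 181  → R3 = 181 (0b10110101)
  OR R5, R3   → R5 = 44 OR 181 = 189 (0b10111101)
Final: R5 = 189

189


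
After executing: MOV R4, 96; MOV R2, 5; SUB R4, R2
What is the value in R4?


Register state trace:
  MOV R4, 96  → R4 = 96
  MOV R2, 5  → R2 = 5
  SUB R4, R2  → R4 = 96 - 5 = 91
Final: R4 = 91

91


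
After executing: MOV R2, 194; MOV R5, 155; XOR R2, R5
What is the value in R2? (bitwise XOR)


Register state trace:
  MOV R2, 194  → R2 = 194 (0b11000010)
  MOV R5, 155  → R5 = 155 (0b10011011)
  XOR R2, R5  → R2 = 194 XOR 155 = 89 (0b01011001)
Final: R2 = 89

89


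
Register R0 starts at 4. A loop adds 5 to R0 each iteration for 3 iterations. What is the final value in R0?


Starting value: R0 = 4
  Iter 1: R0 = 4 + 5 = 9
  Iter 2: R0 = 9 + 5 = 14
  Iter 3: R0 = 14 + 5 = 19
Final: R0 = 19

19


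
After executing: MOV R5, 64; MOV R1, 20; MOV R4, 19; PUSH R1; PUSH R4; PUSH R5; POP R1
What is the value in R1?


Stack trace (top is rightmost):
  MOV R5, 64  → R5 = 64
  MOV R1, 20  → R1 = 20
  MOV R4, 19  → R4 = 19
  PUSH R1  → stack: [20]
  PUSH R4  → stack: [20, 19]
  PUSH R5  → stack: [20, 19, 64]
  POP R1  → R1 = 64, stack: [20, 19]
Final: R1 = 64

64


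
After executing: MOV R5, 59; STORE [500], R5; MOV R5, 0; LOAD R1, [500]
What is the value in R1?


Register and memory trace:
  MOV R5, 59  → R5 = 59
  STORE [500], R5  → mem[500] = 59
  MOV R5, 0  → R5 = 0
  LOAD R1, [500]  → R1 = mem[500] = 59
Final: R1 = 59

59


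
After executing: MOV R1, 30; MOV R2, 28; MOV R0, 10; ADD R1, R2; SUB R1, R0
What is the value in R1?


Register state trace:
  MOV R1, 30  → R1 = 30
  MOV R2, 28  → R2 = 28
  MOV R0, 10  → R0 = 10
  ADD R1, R2  → R1 = 30 + 28 = 58
  SUB R1, R0  → R1 = 58 - 10 = 48
Final: R1 = 48

48


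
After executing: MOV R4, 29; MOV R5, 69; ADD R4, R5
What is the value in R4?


Register state trace:
  MOV R4, 29  → R4 = 29
  MOV R5, 69  → R5 = 69
  ADD R4, R5  → R4 = 29 + 69 = 98
Final: R4 = 98

98


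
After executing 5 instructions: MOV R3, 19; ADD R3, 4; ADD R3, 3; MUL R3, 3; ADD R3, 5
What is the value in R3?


Register state trace:
  MOV R3, 19  → R3 = 19
  ADD R3, 4  → R3 = 19 + 4 = 23
  ADD R3, 3  → R3 = 23 + 3 = 26
  MUL R3, 3  → R3 = 26 * 3 = 78
  ADD R3, 5  → R3 = 78 + 5 = 83
Final: R3 = 83

83


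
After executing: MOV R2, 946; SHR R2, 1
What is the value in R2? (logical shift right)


Register state trace:
  MOV R2, 946  → R2 = 946
  SHR R2, 1  → R2 = 946 >> 1 = 946 // 2^1 = 473
Final: R2 = 473

473


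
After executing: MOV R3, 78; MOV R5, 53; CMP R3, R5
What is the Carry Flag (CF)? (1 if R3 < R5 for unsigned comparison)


Register state trace:
  MOV R3, 78  → R3 = 78
  MOV R5, 53  → R5 = 53
  CMP R3, R5  → unsigned 78 - 53: no borrow
  78 >= 53, so CF = 0
CF = 0

0


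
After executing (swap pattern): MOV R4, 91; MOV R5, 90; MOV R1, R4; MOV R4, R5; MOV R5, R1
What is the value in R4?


Register state trace (swap pattern):
  MOV R4, 91  → R4 = 91
  MOV R5, 90  → R5 = 90
  MOV R1, R4  → R1 = 91  (save R4)
  MOV R4, R5  → R4 = 90  (R4 gets R5's value)
  MOV R5, R1  → R5 = 91  (R5 gets saved value)
Final: R4 = 90

90


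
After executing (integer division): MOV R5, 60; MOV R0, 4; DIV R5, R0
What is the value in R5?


Register state trace:
  MOV R5, 60  → R5 = 60
  MOV R0, 4  → R0 = 4
  DIV R5, R0  → R5 = 60 // 4 = 15
Final: R5 = 15

15


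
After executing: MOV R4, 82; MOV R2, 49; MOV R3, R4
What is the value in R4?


Register state trace:
  MOV R4, 82  → R4 = 82
  MOV R2, 49  → R2 = 49
  MOV R3, R4  → R3 = 82
Final: R4 = 82

82


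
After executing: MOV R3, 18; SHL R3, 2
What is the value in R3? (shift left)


Register state trace:
  MOV R3, 18  → R3 = 18
  SHL R3, 2  → R3 = 18 << 2 = 18 * 2^2 = 72
Final: R3 = 72

72


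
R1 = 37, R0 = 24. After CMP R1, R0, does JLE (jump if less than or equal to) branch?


Trace:
  R1 = 37, R0 = 24
  CMP R1, R0  → compares 37 vs 24
  JLE checks: is 37 less than or equal to 24?
  37 > 24, so condition is false
Branch taken: No

No


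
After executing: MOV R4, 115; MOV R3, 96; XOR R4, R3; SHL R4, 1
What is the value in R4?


Register state trace:
  MOV R4, 115  → R4 = 115 (0b01110011)
  MOV R3, 96  → R3 = 96 (0b01100000)
  XOR R4, R3  → R4 = 115 XOR 96 = 19 (0b00010011)
  SHL R4, 1  → R4 = 19 << 1 = 38
Final: R4 = 38

38


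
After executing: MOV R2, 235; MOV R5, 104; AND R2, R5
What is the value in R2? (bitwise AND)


Register state trace:
  MOV R2, 235  → R2 = 235 (0b11101011)
  MOV R5, 104  → R5 = 104 (0b01101000)
  AND R2, R5  → R2 = 235 AND 104 = 104 (0b01101000)
Final: R2 = 104

104


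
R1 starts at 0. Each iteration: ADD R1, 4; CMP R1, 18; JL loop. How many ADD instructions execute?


Loop trace (R1 starts at 0, target 18, step 4):
  ADD #1: R1 = 0 + 4 = 4  → 4 < 18, loop
  ADD #2: R1 = 4 + 4 = 8  → 8 < 18, loop
  ADD #3: R1 = 8 + 4 = 12  → 12 < 18, loop
  ADD #4: R1 = 12 + 4 = 16  → 16 < 18, loop
  ADD #5: R1 = 16 + 4 = 20  → 20 >= 18, exit
Total ADD instructions: 5

5


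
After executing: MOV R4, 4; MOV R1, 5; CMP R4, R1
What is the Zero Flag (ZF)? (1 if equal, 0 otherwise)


Register state trace:
  MOV R4, 4  → R4 = 4
  MOV R1, 5  → R1 = 5
  CMP R4, R1  → computes 4 - 5 = -1
  Result is nonzero, so values are not equal
ZF = 0

0
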